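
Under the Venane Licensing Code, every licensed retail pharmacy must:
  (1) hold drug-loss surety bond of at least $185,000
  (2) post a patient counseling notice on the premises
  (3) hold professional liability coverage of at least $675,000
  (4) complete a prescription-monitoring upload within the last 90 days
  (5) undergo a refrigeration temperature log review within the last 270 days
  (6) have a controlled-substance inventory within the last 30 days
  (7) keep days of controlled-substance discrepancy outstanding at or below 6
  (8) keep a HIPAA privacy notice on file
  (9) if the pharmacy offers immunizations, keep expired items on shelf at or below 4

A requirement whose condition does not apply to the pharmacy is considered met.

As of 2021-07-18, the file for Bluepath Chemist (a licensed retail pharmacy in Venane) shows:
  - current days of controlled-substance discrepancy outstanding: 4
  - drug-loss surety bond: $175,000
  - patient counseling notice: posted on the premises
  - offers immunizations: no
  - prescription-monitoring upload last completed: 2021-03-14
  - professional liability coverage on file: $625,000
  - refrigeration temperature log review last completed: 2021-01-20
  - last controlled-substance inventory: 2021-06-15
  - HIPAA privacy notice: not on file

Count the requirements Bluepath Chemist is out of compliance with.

5

1. drug-loss surety bond $175,000 < $185,000 → not met
2. patient counseling notice present → met
3. professional liability coverage $625,000 < $675,000 → not met
4. prescription-monitoring upload 126 days ago vs limit 90 → not met
5. refrigeration temperature log review 179 days ago vs limit 270 → met
6. controlled-substance inventory 33 days ago vs limit 30 → not met
7. days of controlled-substance discrepancy outstanding 4 ≤ 6 → met
8. HIPAA privacy notice absent → not met
9. condition 'offers immunizations' does not hold → requirement n/a → met
Not met: 5 of 9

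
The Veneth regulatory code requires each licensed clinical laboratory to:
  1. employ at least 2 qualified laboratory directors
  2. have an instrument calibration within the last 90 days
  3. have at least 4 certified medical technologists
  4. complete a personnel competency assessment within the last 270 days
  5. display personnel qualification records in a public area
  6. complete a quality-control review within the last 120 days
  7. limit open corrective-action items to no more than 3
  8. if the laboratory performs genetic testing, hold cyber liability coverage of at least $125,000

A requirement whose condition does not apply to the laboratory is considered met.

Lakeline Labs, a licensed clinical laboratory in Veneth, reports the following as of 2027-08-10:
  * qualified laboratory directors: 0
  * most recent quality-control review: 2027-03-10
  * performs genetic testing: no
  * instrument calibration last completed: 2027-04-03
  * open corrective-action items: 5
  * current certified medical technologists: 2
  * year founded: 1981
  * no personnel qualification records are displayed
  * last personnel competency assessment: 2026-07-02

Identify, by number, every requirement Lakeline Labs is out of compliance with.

1, 2, 3, 4, 5, 6, 7

1. qualified laboratory directors 0 < 2 → not met
2. instrument calibration 129 days ago vs limit 90 → not met
3. certified medical technologists 2 < 4 → not met
4. personnel competency assessment 404 days ago vs limit 270 → not met
5. personnel qualification records absent → not met
6. quality-control review 153 days ago vs limit 120 → not met
7. open corrective-action items 5 > 3 → not met
8. condition 'performs genetic testing' does not hold → requirement n/a → met
Not met: 1, 2, 3, 4, 5, 6, 7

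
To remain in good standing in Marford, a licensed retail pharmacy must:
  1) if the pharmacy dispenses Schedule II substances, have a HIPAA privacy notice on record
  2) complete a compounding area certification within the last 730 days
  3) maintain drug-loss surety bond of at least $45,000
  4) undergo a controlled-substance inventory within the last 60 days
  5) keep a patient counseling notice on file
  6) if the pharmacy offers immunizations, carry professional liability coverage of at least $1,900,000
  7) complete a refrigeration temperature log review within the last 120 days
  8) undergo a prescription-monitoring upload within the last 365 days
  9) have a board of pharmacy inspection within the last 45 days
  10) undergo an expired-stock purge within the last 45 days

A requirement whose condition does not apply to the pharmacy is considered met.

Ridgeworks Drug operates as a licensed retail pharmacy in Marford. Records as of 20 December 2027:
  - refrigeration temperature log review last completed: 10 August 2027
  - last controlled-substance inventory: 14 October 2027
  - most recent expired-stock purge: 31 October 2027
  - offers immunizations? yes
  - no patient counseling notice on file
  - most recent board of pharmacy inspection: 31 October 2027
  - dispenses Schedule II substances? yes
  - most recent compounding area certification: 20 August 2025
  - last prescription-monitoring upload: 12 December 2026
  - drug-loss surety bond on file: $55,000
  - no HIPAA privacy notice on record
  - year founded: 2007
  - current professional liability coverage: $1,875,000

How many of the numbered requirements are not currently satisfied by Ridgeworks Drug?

1. condition 'dispenses Schedule II substances' holds; HIPAA privacy notice absent → not met
2. compounding area certification 852 days ago vs limit 730 → not met
3. drug-loss surety bond $55,000 ≥ $45,000 → met
4. controlled-substance inventory 67 days ago vs limit 60 → not met
5. patient counseling notice absent → not met
6. condition 'offers immunizations' holds; professional liability coverage $1,875,000 < $1,900,000 → not met
7. refrigeration temperature log review 132 days ago vs limit 120 → not met
8. prescription-monitoring upload 373 days ago vs limit 365 → not met
9. board of pharmacy inspection 50 days ago vs limit 45 → not met
10. expired-stock purge 50 days ago vs limit 45 → not met
Not met: 9 of 10

9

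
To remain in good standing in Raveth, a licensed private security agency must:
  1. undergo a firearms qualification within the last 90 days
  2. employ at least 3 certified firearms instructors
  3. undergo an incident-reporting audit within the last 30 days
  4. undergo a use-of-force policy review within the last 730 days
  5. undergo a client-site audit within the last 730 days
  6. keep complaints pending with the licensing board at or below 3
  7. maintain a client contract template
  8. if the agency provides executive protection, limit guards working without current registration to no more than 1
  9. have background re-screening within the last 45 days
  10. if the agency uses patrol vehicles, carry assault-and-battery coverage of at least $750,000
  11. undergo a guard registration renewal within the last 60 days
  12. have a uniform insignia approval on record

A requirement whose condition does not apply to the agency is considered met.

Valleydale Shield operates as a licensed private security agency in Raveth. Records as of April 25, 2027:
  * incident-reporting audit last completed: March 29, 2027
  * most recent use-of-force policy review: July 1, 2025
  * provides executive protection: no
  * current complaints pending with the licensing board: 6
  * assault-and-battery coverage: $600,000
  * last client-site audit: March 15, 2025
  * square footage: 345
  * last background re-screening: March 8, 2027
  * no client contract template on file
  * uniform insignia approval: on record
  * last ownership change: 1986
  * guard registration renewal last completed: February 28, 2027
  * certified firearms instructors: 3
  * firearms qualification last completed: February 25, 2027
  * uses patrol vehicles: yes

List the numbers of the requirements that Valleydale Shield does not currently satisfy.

1. firearms qualification 59 days ago vs limit 90 → met
2. certified firearms instructors 3 ≥ 3 → met
3. incident-reporting audit 27 days ago vs limit 30 → met
4. use-of-force policy review 663 days ago vs limit 730 → met
5. client-site audit 771 days ago vs limit 730 → not met
6. complaints pending with the licensing board 6 > 3 → not met
7. client contract template absent → not met
8. condition 'provides executive protection' does not hold → requirement n/a → met
9. background re-screening 48 days ago vs limit 45 → not met
10. condition 'uses patrol vehicles' holds; assault-and-battery coverage $600,000 < $750,000 → not met
11. guard registration renewal 56 days ago vs limit 60 → met
12. uniform insignia approval present → met
Not met: 5, 6, 7, 9, 10

5, 6, 7, 9, 10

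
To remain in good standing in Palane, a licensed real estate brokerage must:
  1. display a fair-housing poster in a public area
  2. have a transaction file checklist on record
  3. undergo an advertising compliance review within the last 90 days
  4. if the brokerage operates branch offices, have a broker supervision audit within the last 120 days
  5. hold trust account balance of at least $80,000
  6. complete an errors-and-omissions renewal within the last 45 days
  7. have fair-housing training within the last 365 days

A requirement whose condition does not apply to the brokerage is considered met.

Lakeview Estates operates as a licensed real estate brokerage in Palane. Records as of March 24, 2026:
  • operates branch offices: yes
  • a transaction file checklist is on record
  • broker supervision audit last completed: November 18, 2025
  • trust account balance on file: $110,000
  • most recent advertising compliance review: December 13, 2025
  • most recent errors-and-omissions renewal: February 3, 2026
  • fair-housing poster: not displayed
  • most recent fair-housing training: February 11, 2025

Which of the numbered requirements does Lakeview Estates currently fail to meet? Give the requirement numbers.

1, 3, 4, 6, 7

1. fair-housing poster absent → not met
2. transaction file checklist present → met
3. advertising compliance review 101 days ago vs limit 90 → not met
4. condition 'operates branch offices' holds; broker supervision audit 126 days ago vs limit 120 → not met
5. trust account balance $110,000 ≥ $80,000 → met
6. errors-and-omissions renewal 49 days ago vs limit 45 → not met
7. fair-housing training 406 days ago vs limit 365 → not met
Not met: 1, 3, 4, 6, 7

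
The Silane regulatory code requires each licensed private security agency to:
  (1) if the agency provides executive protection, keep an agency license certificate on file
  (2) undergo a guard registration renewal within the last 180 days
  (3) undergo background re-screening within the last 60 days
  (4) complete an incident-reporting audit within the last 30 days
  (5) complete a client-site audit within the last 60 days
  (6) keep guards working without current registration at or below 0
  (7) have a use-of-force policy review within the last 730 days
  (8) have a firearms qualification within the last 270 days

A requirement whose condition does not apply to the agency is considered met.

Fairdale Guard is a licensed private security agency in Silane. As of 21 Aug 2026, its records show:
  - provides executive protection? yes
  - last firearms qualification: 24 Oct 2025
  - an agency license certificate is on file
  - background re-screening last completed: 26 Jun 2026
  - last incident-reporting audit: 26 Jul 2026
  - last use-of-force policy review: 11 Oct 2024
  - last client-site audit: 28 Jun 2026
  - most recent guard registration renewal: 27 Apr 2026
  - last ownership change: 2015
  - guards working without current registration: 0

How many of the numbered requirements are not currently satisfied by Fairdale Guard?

1. condition 'provides executive protection' holds; agency license certificate present → met
2. guard registration renewal 116 days ago vs limit 180 → met
3. background re-screening 56 days ago vs limit 60 → met
4. incident-reporting audit 26 days ago vs limit 30 → met
5. client-site audit 54 days ago vs limit 60 → met
6. guards working without current registration 0 ≤ 0 → met
7. use-of-force policy review 679 days ago vs limit 730 → met
8. firearms qualification 301 days ago vs limit 270 → not met
Not met: 1 of 8

1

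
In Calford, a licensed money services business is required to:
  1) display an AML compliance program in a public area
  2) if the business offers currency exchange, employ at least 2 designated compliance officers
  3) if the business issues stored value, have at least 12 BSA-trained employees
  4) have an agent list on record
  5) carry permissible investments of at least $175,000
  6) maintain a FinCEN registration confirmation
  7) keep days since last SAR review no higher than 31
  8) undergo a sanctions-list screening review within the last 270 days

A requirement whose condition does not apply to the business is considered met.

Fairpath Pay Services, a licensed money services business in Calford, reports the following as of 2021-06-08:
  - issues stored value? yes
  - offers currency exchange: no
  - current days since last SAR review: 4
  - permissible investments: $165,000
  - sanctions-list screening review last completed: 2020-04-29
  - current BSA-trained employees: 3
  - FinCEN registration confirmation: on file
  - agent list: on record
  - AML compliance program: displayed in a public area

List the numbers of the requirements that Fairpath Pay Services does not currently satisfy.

3, 5, 8

1. AML compliance program present → met
2. condition 'offers currency exchange' does not hold → requirement n/a → met
3. condition 'issues stored value' holds; BSA-trained employees 3 < 12 → not met
4. agent list present → met
5. permissible investments $165,000 < $175,000 → not met
6. FinCEN registration confirmation present → met
7. days since last SAR review 4 ≤ 31 → met
8. sanctions-list screening review 405 days ago vs limit 270 → not met
Not met: 3, 5, 8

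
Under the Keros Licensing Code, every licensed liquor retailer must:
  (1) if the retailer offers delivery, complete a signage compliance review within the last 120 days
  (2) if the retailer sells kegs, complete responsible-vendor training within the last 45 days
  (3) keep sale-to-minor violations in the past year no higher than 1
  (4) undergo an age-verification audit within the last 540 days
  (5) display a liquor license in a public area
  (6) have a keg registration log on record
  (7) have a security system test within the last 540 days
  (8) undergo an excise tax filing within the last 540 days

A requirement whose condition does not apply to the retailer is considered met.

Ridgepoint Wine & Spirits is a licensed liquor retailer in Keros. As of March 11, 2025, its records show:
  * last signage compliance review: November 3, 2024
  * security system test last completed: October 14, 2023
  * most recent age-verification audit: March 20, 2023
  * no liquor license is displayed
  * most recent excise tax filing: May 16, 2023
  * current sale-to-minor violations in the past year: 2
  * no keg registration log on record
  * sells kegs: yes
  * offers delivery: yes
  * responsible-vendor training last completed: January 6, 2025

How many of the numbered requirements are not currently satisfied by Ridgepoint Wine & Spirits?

7

1. condition 'offers delivery' holds; signage compliance review 128 days ago vs limit 120 → not met
2. condition 'sells kegs' holds; responsible-vendor training 64 days ago vs limit 45 → not met
3. sale-to-minor violations in the past year 2 > 1 → not met
4. age-verification audit 722 days ago vs limit 540 → not met
5. liquor license absent → not met
6. keg registration log absent → not met
7. security system test 514 days ago vs limit 540 → met
8. excise tax filing 665 days ago vs limit 540 → not met
Not met: 7 of 8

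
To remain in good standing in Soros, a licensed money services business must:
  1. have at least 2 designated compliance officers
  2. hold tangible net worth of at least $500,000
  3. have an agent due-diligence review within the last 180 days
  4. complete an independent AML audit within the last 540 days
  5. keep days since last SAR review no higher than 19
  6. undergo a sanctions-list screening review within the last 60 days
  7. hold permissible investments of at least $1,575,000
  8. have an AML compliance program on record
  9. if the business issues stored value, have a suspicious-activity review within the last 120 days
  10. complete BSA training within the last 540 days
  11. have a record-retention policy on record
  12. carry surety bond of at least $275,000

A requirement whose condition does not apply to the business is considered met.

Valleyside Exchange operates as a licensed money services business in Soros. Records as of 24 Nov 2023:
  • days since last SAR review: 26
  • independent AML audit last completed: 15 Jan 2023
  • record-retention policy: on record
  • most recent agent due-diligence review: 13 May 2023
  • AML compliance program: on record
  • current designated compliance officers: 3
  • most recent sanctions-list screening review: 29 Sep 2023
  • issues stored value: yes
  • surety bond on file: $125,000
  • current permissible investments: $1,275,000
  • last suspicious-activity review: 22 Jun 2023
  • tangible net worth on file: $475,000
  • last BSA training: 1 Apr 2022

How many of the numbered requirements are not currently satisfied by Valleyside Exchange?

7

1. designated compliance officers 3 ≥ 2 → met
2. tangible net worth $475,000 < $500,000 → not met
3. agent due-diligence review 195 days ago vs limit 180 → not met
4. independent AML audit 313 days ago vs limit 540 → met
5. days since last SAR review 26 > 19 → not met
6. sanctions-list screening review 56 days ago vs limit 60 → met
7. permissible investments $1,275,000 < $1,575,000 → not met
8. AML compliance program present → met
9. condition 'issues stored value' holds; suspicious-activity review 155 days ago vs limit 120 → not met
10. BSA training 602 days ago vs limit 540 → not met
11. record-retention policy present → met
12. surety bond $125,000 < $275,000 → not met
Not met: 7 of 12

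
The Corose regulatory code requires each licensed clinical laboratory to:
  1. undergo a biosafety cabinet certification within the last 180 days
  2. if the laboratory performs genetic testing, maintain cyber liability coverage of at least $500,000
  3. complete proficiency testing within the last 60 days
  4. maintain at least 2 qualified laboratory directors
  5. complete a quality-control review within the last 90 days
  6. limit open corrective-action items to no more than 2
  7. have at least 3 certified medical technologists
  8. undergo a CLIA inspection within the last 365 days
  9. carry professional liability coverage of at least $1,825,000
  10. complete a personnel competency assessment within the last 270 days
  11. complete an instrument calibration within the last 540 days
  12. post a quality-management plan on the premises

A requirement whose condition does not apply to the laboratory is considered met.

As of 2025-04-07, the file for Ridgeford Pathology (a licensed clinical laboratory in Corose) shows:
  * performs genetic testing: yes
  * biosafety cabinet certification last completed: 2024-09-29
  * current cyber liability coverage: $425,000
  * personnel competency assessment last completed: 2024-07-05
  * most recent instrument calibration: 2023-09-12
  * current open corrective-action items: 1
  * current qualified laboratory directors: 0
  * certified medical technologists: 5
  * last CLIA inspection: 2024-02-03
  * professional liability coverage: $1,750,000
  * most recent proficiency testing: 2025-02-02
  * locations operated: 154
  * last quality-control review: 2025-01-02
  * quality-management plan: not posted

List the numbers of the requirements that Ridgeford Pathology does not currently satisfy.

1, 2, 3, 4, 5, 8, 9, 10, 11, 12

1. biosafety cabinet certification 190 days ago vs limit 180 → not met
2. condition 'performs genetic testing' holds; cyber liability coverage $425,000 < $500,000 → not met
3. proficiency testing 64 days ago vs limit 60 → not met
4. qualified laboratory directors 0 < 2 → not met
5. quality-control review 95 days ago vs limit 90 → not met
6. open corrective-action items 1 ≤ 2 → met
7. certified medical technologists 5 ≥ 3 → met
8. CLIA inspection 429 days ago vs limit 365 → not met
9. professional liability coverage $1,750,000 < $1,825,000 → not met
10. personnel competency assessment 276 days ago vs limit 270 → not met
11. instrument calibration 573 days ago vs limit 540 → not met
12. quality-management plan absent → not met
Not met: 1, 2, 3, 4, 5, 8, 9, 10, 11, 12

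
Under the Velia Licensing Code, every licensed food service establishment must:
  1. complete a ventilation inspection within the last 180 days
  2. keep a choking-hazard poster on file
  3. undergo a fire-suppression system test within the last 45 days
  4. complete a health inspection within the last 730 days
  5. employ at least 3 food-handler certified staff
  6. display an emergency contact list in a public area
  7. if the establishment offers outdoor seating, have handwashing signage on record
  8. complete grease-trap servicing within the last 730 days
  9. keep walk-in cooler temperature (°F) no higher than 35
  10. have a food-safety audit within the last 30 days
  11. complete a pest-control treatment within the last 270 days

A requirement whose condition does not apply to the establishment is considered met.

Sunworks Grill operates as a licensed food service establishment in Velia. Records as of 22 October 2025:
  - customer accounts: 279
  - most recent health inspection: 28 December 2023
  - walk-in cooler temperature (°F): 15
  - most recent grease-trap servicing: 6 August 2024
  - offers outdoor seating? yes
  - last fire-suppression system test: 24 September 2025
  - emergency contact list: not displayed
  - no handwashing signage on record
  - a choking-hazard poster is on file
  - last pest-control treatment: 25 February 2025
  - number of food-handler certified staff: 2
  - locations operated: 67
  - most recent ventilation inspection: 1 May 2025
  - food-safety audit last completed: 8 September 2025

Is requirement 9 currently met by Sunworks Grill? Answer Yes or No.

Yes

9. walk-in cooler temperature (°F) 15 ≤ 35 → met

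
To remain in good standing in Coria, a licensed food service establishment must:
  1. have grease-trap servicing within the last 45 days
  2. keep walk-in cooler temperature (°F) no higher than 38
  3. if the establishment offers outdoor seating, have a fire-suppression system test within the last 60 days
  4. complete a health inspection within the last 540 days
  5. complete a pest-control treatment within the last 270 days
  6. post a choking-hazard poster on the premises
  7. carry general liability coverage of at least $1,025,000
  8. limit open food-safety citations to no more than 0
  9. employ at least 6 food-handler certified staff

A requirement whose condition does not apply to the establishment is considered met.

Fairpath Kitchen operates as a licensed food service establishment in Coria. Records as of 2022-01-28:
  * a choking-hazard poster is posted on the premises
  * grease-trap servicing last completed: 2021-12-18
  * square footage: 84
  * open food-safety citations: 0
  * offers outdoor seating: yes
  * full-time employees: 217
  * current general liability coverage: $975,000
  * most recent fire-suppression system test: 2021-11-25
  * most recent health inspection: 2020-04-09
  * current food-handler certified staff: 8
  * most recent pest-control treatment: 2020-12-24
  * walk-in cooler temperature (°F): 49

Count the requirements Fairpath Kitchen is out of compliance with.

5

1. grease-trap servicing 41 days ago vs limit 45 → met
2. walk-in cooler temperature (°F) 49 > 38 → not met
3. condition 'offers outdoor seating' holds; fire-suppression system test 64 days ago vs limit 60 → not met
4. health inspection 659 days ago vs limit 540 → not met
5. pest-control treatment 400 days ago vs limit 270 → not met
6. choking-hazard poster present → met
7. general liability coverage $975,000 < $1,025,000 → not met
8. open food-safety citations 0 ≤ 0 → met
9. food-handler certified staff 8 ≥ 6 → met
Not met: 5 of 9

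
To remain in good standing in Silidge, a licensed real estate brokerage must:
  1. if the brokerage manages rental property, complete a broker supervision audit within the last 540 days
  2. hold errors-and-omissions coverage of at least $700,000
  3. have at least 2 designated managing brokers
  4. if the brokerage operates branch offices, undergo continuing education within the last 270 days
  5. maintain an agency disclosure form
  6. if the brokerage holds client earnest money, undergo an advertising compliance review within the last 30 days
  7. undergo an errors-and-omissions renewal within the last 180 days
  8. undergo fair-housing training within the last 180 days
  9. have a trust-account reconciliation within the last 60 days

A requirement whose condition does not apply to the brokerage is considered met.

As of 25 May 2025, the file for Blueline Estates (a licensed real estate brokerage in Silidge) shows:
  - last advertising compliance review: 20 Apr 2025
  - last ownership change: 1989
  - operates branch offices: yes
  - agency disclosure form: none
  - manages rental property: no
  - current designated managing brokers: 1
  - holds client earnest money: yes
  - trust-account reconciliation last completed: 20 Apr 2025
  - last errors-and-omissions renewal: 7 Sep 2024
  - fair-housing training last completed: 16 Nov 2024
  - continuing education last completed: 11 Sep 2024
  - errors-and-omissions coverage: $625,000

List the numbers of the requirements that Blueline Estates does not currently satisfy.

2, 3, 5, 6, 7, 8

1. condition 'manages rental property' does not hold → requirement n/a → met
2. errors-and-omissions coverage $625,000 < $700,000 → not met
3. designated managing brokers 1 < 2 → not met
4. condition 'operates branch offices' holds; continuing education 256 days ago vs limit 270 → met
5. agency disclosure form absent → not met
6. condition 'holds client earnest money' holds; advertising compliance review 35 days ago vs limit 30 → not met
7. errors-and-omissions renewal 260 days ago vs limit 180 → not met
8. fair-housing training 190 days ago vs limit 180 → not met
9. trust-account reconciliation 35 days ago vs limit 60 → met
Not met: 2, 3, 5, 6, 7, 8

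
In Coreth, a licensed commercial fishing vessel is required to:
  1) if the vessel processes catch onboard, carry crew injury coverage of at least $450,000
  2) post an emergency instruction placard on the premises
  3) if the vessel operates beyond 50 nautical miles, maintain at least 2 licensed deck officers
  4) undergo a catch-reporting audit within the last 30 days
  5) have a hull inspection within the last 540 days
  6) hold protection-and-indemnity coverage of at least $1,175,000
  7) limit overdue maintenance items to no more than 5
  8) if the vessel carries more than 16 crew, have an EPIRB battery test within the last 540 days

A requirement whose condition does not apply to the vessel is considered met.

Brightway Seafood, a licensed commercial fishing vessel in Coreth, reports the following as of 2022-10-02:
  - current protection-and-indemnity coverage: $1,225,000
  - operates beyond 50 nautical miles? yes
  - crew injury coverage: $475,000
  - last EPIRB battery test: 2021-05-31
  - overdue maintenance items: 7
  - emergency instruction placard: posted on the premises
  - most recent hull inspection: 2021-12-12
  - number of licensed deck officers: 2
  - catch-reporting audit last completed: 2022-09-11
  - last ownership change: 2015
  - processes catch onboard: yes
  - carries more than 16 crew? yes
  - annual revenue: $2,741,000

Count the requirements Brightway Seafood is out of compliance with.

1. condition 'processes catch onboard' holds; crew injury coverage $475,000 ≥ $450,000 → met
2. emergency instruction placard present → met
3. condition 'operates beyond 50 nautical miles' holds; licensed deck officers 2 ≥ 2 → met
4. catch-reporting audit 21 days ago vs limit 30 → met
5. hull inspection 294 days ago vs limit 540 → met
6. protection-and-indemnity coverage $1,225,000 ≥ $1,175,000 → met
7. overdue maintenance items 7 > 5 → not met
8. condition 'carries more than 16 crew' holds; EPIRB battery test 489 days ago vs limit 540 → met
Not met: 1 of 8

1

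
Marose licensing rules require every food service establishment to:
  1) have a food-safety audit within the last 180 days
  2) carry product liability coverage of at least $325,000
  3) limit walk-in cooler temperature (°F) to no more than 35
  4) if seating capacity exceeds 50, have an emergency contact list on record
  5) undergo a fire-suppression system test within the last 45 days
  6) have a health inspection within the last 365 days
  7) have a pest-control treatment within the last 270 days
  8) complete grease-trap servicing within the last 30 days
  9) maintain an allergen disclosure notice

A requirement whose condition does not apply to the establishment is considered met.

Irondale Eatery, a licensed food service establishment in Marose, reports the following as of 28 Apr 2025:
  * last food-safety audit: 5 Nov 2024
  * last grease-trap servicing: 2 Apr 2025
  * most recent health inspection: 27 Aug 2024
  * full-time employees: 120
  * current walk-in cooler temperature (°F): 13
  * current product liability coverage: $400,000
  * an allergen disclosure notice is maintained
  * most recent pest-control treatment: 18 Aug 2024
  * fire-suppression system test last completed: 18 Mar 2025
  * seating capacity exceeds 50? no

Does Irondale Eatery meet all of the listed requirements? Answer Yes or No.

Yes

1. food-safety audit 174 days ago vs limit 180 → met
2. product liability coverage $400,000 ≥ $325,000 → met
3. walk-in cooler temperature (°F) 13 ≤ 35 → met
4. condition 'seating capacity exceeds 50' does not hold → requirement n/a → met
5. fire-suppression system test 41 days ago vs limit 45 → met
6. health inspection 244 days ago vs limit 365 → met
7. pest-control treatment 253 days ago vs limit 270 → met
8. grease-trap servicing 26 days ago vs limit 30 → met
9. allergen disclosure notice present → met
All met.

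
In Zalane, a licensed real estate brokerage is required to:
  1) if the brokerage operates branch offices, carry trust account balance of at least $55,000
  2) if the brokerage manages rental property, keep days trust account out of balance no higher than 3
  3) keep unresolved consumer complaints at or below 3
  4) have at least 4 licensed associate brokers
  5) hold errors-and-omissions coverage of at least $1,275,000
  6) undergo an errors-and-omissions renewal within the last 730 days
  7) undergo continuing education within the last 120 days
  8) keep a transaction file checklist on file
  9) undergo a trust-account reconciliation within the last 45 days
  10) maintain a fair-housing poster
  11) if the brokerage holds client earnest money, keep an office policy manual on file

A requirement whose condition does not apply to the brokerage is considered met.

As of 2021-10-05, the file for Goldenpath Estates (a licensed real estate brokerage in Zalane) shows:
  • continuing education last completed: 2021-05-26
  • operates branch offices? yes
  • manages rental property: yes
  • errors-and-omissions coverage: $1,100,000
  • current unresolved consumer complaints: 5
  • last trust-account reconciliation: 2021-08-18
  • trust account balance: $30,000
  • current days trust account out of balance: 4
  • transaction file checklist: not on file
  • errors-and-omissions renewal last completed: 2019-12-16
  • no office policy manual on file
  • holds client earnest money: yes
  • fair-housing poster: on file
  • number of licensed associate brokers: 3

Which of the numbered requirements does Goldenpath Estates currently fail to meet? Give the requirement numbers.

1. condition 'operates branch offices' holds; trust account balance $30,000 < $55,000 → not met
2. condition 'manages rental property' holds; days trust account out of balance 4 > 3 → not met
3. unresolved consumer complaints 5 > 3 → not met
4. licensed associate brokers 3 < 4 → not met
5. errors-and-omissions coverage $1,100,000 < $1,275,000 → not met
6. errors-and-omissions renewal 659 days ago vs limit 730 → met
7. continuing education 132 days ago vs limit 120 → not met
8. transaction file checklist absent → not met
9. trust-account reconciliation 48 days ago vs limit 45 → not met
10. fair-housing poster present → met
11. condition 'holds client earnest money' holds; office policy manual absent → not met
Not met: 1, 2, 3, 4, 5, 7, 8, 9, 11

1, 2, 3, 4, 5, 7, 8, 9, 11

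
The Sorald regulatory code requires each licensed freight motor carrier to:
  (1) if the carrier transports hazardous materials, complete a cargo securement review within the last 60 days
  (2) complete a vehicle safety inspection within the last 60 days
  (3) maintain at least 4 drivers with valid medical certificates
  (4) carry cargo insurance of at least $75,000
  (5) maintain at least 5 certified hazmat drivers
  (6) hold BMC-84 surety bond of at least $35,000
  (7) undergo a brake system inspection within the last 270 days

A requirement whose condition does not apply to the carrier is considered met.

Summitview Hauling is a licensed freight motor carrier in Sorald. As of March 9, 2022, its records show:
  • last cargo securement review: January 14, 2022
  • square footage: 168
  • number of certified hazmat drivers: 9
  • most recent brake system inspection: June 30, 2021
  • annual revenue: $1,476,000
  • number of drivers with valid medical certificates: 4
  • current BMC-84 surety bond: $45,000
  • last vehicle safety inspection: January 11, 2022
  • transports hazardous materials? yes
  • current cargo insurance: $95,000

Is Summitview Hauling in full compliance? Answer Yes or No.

1. condition 'transports hazardous materials' holds; cargo securement review 54 days ago vs limit 60 → met
2. vehicle safety inspection 57 days ago vs limit 60 → met
3. drivers with valid medical certificates 4 ≥ 4 → met
4. cargo insurance $95,000 ≥ $75,000 → met
5. certified hazmat drivers 9 ≥ 5 → met
6. BMC-84 surety bond $45,000 ≥ $35,000 → met
7. brake system inspection 252 days ago vs limit 270 → met
All met.

Yes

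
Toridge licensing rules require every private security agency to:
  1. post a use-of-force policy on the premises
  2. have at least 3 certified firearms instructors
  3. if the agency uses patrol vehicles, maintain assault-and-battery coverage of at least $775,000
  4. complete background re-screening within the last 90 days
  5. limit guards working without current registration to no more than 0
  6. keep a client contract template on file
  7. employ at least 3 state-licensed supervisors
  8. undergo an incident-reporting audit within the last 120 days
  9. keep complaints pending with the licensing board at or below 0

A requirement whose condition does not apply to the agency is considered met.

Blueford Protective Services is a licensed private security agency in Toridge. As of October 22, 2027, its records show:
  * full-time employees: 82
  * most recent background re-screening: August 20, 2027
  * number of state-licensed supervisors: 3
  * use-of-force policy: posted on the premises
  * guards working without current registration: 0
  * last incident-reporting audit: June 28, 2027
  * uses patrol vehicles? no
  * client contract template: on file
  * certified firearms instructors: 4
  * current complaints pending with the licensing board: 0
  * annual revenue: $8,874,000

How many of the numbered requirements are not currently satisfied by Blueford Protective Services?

0

1. use-of-force policy present → met
2. certified firearms instructors 4 ≥ 3 → met
3. condition 'uses patrol vehicles' does not hold → requirement n/a → met
4. background re-screening 63 days ago vs limit 90 → met
5. guards working without current registration 0 ≤ 0 → met
6. client contract template present → met
7. state-licensed supervisors 3 ≥ 3 → met
8. incident-reporting audit 116 days ago vs limit 120 → met
9. complaints pending with the licensing board 0 ≤ 0 → met
Not met: 0 of 9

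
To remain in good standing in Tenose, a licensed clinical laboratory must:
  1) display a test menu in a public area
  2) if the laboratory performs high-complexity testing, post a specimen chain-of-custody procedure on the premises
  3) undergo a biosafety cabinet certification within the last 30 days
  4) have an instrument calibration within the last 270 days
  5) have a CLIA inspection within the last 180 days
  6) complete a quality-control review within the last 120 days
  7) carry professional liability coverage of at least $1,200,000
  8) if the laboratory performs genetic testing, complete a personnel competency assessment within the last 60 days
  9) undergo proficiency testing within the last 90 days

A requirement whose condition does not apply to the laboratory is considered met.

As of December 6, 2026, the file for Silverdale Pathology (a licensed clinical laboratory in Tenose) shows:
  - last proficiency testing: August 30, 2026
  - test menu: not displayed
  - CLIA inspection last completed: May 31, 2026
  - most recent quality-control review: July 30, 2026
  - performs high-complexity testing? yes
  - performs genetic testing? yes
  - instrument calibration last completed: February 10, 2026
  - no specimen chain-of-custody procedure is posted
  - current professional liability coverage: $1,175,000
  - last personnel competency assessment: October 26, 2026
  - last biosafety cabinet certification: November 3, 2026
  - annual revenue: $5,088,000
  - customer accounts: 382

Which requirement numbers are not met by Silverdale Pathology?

1, 2, 3, 4, 5, 6, 7, 9

1. test menu absent → not met
2. condition 'performs high-complexity testing' holds; specimen chain-of-custody procedure absent → not met
3. biosafety cabinet certification 33 days ago vs limit 30 → not met
4. instrument calibration 299 days ago vs limit 270 → not met
5. CLIA inspection 189 days ago vs limit 180 → not met
6. quality-control review 129 days ago vs limit 120 → not met
7. professional liability coverage $1,175,000 < $1,200,000 → not met
8. condition 'performs genetic testing' holds; personnel competency assessment 41 days ago vs limit 60 → met
9. proficiency testing 98 days ago vs limit 90 → not met
Not met: 1, 2, 3, 4, 5, 6, 7, 9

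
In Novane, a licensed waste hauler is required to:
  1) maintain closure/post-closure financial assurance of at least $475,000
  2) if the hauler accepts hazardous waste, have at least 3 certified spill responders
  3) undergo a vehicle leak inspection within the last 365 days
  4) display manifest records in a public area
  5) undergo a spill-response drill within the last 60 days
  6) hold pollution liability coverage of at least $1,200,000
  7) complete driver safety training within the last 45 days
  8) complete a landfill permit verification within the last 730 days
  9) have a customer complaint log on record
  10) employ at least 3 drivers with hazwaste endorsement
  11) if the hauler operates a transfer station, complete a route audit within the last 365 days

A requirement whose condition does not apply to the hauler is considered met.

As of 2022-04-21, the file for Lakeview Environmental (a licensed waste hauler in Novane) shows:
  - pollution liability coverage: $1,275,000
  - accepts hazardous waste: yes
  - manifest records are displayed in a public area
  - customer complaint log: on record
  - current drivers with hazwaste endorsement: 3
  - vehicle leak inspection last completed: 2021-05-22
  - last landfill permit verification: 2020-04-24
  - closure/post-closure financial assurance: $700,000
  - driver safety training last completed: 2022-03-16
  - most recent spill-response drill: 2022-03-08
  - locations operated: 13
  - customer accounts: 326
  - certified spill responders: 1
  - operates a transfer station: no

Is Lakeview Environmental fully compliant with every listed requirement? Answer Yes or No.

1. closure/post-closure financial assurance $700,000 ≥ $475,000 → met
2. condition 'accepts hazardous waste' holds; certified spill responders 1 < 3 → not met
3. vehicle leak inspection 334 days ago vs limit 365 → met
4. manifest records present → met
5. spill-response drill 44 days ago vs limit 60 → met
6. pollution liability coverage $1,275,000 ≥ $1,200,000 → met
7. driver safety training 36 days ago vs limit 45 → met
8. landfill permit verification 727 days ago vs limit 730 → met
9. customer complaint log present → met
10. drivers with hazwaste endorsement 3 ≥ 3 → met
11. condition 'operates a transfer station' does not hold → requirement n/a → met
Not met: 2

No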